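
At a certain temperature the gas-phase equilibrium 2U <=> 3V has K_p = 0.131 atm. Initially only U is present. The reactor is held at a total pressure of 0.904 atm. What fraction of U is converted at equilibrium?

Take 1 mol U as basis and let X be its fractional conversion, so ξ = 0.5X.
Moles: n_U = 1 − X; n_V = 1.5X.
n_T = Σnᵢ = 1 + 0.5X.
y_i = n_i/n_T, p_i = y_i·P. K_p = p_V^3 / (p_U^2).
This yields a degree-3 equation in X; solving on (0,1), X = 0.291.

X = 0.291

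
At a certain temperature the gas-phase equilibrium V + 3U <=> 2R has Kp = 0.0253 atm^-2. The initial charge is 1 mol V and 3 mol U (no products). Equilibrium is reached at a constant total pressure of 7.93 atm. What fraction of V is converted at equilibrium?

Basis: 1 mol V initially; let X = conversion of V. Extent ξ = X.
At extent ξ: n_V = 1 − X; n_U = 3 − 3X; n_R = 2X.
n_T = Σnᵢ = 4 − 2X.
y_i = n_i/n_T, p_i = y_i·P. Kp = p_R^2 / (p_V p_U^3).
This yields a degree-4 equation in X; solving on (0,1), X = 0.384.

X = 0.384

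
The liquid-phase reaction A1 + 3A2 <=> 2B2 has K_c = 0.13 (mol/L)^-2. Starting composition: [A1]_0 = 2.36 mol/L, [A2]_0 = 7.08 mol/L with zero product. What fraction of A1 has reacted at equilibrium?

X = 0.517

Let X = conversion of A1; extent ξ = 2.36·X mol/L.
Concentrations: [A1] = 2.36 − 2.36X; [A2] = 7.08 − 7.08X; [B2] = 4.72X.
K_c = [B2]^2 / ([A1] [A2]^3).
This equals 0.13 at X = 0.517 (the root in 0 < X < 1).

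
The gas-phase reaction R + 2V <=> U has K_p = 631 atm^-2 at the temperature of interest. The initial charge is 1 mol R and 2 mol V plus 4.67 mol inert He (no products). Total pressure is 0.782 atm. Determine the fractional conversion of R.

Take 1 mol R as basis and let X be its fractional conversion, so ξ = X.
Moles: n_R = 1 − X; n_V = 2 − 2X; n_U = X; n_I = 4.67 (inert).
n_T = Σnᵢ = 7.67 − 2X.
With p_i = (n_i/n_T)P, K_p = p_U / (p_R p_V^2).
Setting this equal to 631 atm^-2 and taking the physical root (0 < X < 1) gives X = 0.736.

X = 0.736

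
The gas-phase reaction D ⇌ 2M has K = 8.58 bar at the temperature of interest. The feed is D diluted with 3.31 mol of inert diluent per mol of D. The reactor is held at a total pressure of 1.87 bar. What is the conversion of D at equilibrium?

X = 0.872

Let X = conversion of D (basis 1 mol D); extent of reaction ξ = X.
Mole table: n_D = 1 − X; n_M = 2X; n_I = 3.31 (inert).
n_T = Σnᵢ = 4.31 + X.
y_i = n_i/n_T, p_i = y_i·P. K = p_M^2 / (p_D).
Equating to 8.58 bar and solving on 0 < X < 1: X = 0.872.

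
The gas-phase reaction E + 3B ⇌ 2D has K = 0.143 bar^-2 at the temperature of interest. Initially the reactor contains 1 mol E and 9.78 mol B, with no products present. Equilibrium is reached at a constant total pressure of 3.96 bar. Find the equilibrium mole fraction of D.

Let X = conversion of E (basis 1 mol E); extent of reaction ξ = X.
Species balance: n_E = 1 − X; n_B = 9.78 − 3X; n_D = 2X.
n_T = Σnᵢ = 10.8 − 2X.
y_i = n_i/n_T, p_i = y_i·P. K = p_D^2 / (p_E p_B^3).
Setting this equal to 0.143 bar^-2 and taking the physical root (0 < X < 1) gives X = 0.778.
Then n_D = 1.56, n_T = 9.22, so y_D = 0.169.

y_D = 0.169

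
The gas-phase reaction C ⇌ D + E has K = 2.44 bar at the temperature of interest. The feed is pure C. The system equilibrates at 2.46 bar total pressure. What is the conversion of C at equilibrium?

X = 0.706

Take 1 mol C as basis and let X be its fractional conversion, so ξ = X.
At extent ξ: n_C = 1 − X; n_D = X; n_E = X.
Total moles n_T = 1 + X.
y_i = n_i/n_T, p_i = y_i·P. K = p_D p_E / (p_C).
This yields a degree-2 equation in X; solving on (0,1), X = 0.706.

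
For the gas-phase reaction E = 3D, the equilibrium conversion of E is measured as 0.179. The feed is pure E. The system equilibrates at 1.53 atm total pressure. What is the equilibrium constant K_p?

Basis: 1 mol E initially; let X = conversion of E. Extent ξ = X.
Mole table: n_E = 1 − X; n_D = 3X.
Total moles n_T = 1 + 2X.
At X = 0.179: n_E = 0.821, n_D = 0.537, n_T = 1.36.
p_i = (n_i/n_T)·P. K_p = p_D^3 / (p_E) = 0.239 atm^2.

K_p = 0.239 atm^2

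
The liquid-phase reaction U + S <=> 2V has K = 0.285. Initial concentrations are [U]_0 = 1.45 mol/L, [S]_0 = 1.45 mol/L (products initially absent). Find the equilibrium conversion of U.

X = 0.211

Let X = conversion of U; extent ξ = 1.45·X mol/L.
Concentrations: [U] = 1.45 − 1.45X; [S] = 1.45 − 1.45X; [V] = 2.9X.
K = [V]^2 / ([U] [S]).
Solving K = 0.285 for X ∈ (0,1): X = 0.211.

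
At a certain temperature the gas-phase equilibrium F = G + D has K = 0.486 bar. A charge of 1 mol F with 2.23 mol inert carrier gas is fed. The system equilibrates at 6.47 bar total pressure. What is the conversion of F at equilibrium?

Let X = conversion of F (basis 1 mol F); extent of reaction ξ = X.
Species balance: n_F = 1 − X; n_G = X; n_D = X; n_I = 2.23 (inert).
Total moles n_T = 3.23 + X.
y_i = n_i/n_T, p_i = y_i·P. K = p_G p_D / (p_F).
Substituting and setting equal to 0.486 bar gives a polynomial in X; the root in (0,1) is X = 0.403.

X = 0.403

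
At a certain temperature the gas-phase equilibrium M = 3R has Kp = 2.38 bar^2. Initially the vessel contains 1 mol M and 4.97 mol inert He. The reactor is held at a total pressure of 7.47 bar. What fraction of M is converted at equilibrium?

Basis: 1 mol M initially; let X = conversion of M. Extent ξ = X.
Moles: n_M = 1 − X; n_R = 3X; n_I = 4.97 (inert).
Summing: n_T = 5.97 + 2X.
y_i = n_i/n_T, p_i = y_i·P. Kp = p_R^3 / (p_M).
Equating to 2.38 bar^2 and solving on 0 < X < 1: X = 0.357.

X = 0.357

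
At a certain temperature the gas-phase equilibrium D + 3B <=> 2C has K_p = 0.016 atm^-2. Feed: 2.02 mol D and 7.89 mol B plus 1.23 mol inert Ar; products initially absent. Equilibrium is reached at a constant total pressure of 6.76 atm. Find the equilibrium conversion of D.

X = 0.347

Let X = conversion of D (basis 2.02 mol D); extent of reaction ξ = 2.02X.
At extent ξ: n_D = 2.02 − 2.02X; n_B = 7.89 − 6.06X; n_C = 4.04X; n_I = 1.23 (inert).
Summing: n_T = 11.1 − 4.04X.
y_i = n_i/n_T, p_i = y_i·P. K_p = p_C^2 / (p_D p_B^3).
Setting this equal to 0.016 atm^-2 and taking the physical root (0 < X < 1) gives X = 0.347.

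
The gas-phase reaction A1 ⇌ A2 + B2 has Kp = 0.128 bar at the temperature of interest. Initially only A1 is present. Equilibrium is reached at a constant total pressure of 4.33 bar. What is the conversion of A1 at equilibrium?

X = 0.169

Let X = conversion of A1 (basis 1 mol A1); extent of reaction ξ = X.
Moles: n_A1 = 1 − X; n_A2 = X; n_B2 = X.
Summing: n_T = 1 + X.
y_i = n_i/n_T, p_i = y_i·P. Kp = p_A2 p_B2 / (p_A1).
This yields a degree-2 equation in X; solving on (0,1), X = 0.169.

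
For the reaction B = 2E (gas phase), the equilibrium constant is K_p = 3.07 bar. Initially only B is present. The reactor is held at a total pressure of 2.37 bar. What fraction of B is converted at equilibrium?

X = 0.495

Basis: 1 mol B initially; let X = conversion of B. Extent ξ = X.
Mole table: n_B = 1 − X; n_E = 2X.
Summing: n_T = 1 + X.
Mole fractions y_i = n_i/n_T; K_p = p_E^2 / (p_B) with p_i = y_i·P.
Substituting and setting equal to 3.07 bar gives a polynomial in X; the root in (0,1) is X = 0.495.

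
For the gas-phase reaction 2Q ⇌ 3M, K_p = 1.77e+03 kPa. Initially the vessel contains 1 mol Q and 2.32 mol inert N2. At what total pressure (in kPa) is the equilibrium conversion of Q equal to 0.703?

Take 1 mol Q as basis and let X be its fractional conversion, so ξ = 0.5X.
Moles: n_Q = 1 − X; n_M = 1.5X; n_I = 2.32 (inert).
Total moles n_T = 3.32 + 0.5X.
K_p = p_M^3 / (p_Q^2) with p_i = (n_i/n_T)·P.
At X = 0.703: the mole-fraction product g(X) = Π y_i^ν_i = 3.621. Since K_p = g(X)·P^{1}, P = (K_p/g)^(1/1) = (1.77e+03/3.621)^(1/1) = 489 kPa.

P = 489 kPa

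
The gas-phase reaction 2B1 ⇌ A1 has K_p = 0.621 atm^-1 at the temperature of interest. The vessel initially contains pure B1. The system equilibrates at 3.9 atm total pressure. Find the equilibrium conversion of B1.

X = 0.694

Basis: 1 mol B1 initially; let X = conversion of B1. Extent ξ = 0.5X.
At extent ξ: n_B1 = 1 − X; n_A1 = 0.5X.
Total moles n_T = 1 − 0.5X.
With p_i = (n_i/n_T)P, K_p = p_A1 / (p_B1^2).
Equating to 0.621 atm^-1 and solving on 0 < X < 1: X = 0.694.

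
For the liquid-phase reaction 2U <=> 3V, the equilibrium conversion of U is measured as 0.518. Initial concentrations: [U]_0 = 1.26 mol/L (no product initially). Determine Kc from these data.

Kc = 2.54 mol/L

Let X = conversion of U.
Concentrations: [U] = 1.26 − 1.26X; [V] = 1.89X.
At X = 0.518: [U] = 0.607, [V] = 0.979.
Kc = [V]^3 / ([U]^2) = 2.54 mol/L.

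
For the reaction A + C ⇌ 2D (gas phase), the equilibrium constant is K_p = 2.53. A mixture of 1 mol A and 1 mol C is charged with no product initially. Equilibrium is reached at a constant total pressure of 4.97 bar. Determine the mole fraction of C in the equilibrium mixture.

y_C = 0.279

Take 1 mol A as basis and let X be its fractional conversion, so ξ = X.
Mole table: n_A = 1 − X; n_C = 1 − X; n_D = 2X.
Since Δν = 0, n_T = 2 throughout.
y_i = n_i/n_T, p_i = y_i·P. K_p = p_D^2 / (p_A p_C).
Equating to 2.53 and solving on 0 < X < 1: X = 0.443.
Then n_C = 0.557, n_T = 2, so y_C = 0.279.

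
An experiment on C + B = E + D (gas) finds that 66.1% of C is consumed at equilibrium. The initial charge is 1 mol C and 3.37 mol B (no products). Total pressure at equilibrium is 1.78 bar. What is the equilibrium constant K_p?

Let X = conversion of C (basis 1 mol C); extent of reaction ξ = X.
Species balance: n_C = 1 − X; n_B = 3.37 − X; n_E = X; n_D = X.
Since Δν = 0, n_T = 4.37 throughout.
At X = 0.661: n_C = 0.339, n_B = 2.71, n_E = 0.661, n_D = 0.661, n_T = 4.37.
p_i = (n_i/n_T)·P. K_p = p_E p_D / (p_C p_B) = 0.476.

K_p = 0.476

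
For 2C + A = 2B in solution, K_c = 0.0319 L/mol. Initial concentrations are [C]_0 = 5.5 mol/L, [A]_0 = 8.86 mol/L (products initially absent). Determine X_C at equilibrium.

X = 0.335

Let X = conversion of C; extent ξ = 5.5X/2 mol/L.
Concentrations: [C] = 5.5 − 5.5X; [A] = 8.86 − 2.75X; [B] = 5.5X.
K_c = [B]^2 / ([C]^2 [A]).
Equating to 0.0319 L/mol: the physical root is X = 0.335.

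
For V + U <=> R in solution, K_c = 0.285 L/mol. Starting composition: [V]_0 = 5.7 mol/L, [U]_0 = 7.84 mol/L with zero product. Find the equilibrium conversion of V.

Let X = conversion of V; extent ξ = 5.7·X mol/L.
Concentrations: [V] = 5.7 − 5.7X; [U] = 7.84 − 5.7X; [R] = 5.7X.
K_c = [R] / ([V] [U]).
Solving K_c = 0.285 for X ∈ (0,1): X = 0.568.

X = 0.568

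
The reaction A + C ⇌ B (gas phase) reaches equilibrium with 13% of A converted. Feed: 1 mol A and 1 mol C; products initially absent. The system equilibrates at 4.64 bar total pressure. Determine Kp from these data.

Kp = 0.0692 bar^-1

Let X = conversion of A (basis 1 mol A); extent of reaction ξ = X.
Mole table: n_A = 1 − X; n_C = 1 − X; n_B = X.
Total moles n_T = 2 − X.
At X = 0.13: n_A = 0.87, n_C = 0.87, n_B = 0.13, n_T = 1.87.
p_i = (n_i/n_T)·P. Kp = p_B / (p_A p_C) = 0.0692 bar^-1.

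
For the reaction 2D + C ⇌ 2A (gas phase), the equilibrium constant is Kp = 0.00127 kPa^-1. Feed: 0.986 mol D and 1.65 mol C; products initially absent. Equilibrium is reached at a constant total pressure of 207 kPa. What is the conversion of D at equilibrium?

X = 0.285

Let X = conversion of D (basis 0.986 mol D); extent of reaction ξ = 0.493X.
At extent ξ: n_D = 0.986 − 0.986X; n_C = 1.65 − 0.493X; n_A = 0.986X.
n_T = Σnᵢ = 2.64 − 0.493X.
Mole fractions y_i = n_i/n_T; Kp = p_A^2 / (p_D^2 p_C) with p_i = y_i·P.
Substituting and setting equal to 0.00127 kPa^-1 gives a polynomial in X; the root in (0,1) is X = 0.285.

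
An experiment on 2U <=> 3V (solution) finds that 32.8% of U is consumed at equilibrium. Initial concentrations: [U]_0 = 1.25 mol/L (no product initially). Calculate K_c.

Let X = conversion of U.
Concentrations: [U] = 1.25 − 1.25X; [V] = 1.88X.
At X = 0.328: [U] = 0.84, [V] = 0.615.
K_c = [V]^3 / ([U]^2) = 0.33 mol/L.

K_c = 0.33 mol/L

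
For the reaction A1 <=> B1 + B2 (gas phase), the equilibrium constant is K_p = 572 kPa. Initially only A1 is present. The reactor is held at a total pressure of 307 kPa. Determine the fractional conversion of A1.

X = 0.807

Basis: 1 mol A1 initially; let X = conversion of A1. Extent ξ = X.
Moles: n_A1 = 1 − X; n_B1 = X; n_B2 = X.
Summing: n_T = 1 + X.
With p_i = (n_i/n_T)P, K_p = p_B1 p_B2 / (p_A1).
Equating to 572 kPa and solving on 0 < X < 1: X = 0.807.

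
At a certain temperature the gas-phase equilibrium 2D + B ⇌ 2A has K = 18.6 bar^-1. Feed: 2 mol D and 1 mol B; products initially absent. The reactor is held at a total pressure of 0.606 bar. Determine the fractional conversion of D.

Basis: 2 mol D initially; let X = conversion of D. Extent ξ = X.
Species balance: n_D = 2 − 2X; n_B = 1 − X; n_A = 2X.
n_T = Σnᵢ = 3 − X.
With p_i = (n_i/n_T)P, K = p_A^2 / (p_D^2 p_B).
Setting this equal to 18.6 bar^-1 and taking the physical root (0 < X < 1) gives X = 0.582.

X = 0.582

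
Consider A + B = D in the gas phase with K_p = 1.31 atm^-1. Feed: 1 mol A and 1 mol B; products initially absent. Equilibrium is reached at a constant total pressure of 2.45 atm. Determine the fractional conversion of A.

X = 0.513

Basis: 1 mol A initially; let X = conversion of A. Extent ξ = X.
At extent ξ: n_A = 1 − X; n_B = 1 − X; n_D = X.
Total moles n_T = 2 − X.
y_i = n_i/n_T, p_i = y_i·P. K_p = p_D / (p_A p_B).
Equating to 1.31 atm^-1 and solving on 0 < X < 1: X = 0.513.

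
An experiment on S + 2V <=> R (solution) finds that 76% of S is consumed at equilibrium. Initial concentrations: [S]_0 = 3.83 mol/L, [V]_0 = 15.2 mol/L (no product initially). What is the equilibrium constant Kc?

Let X = conversion of S.
Concentrations: [S] = 3.83 − 3.83X; [V] = 15.2 − 7.66X; [R] = 3.83X.
At X = 0.76: [S] = 0.919, [V] = 9.38, [R] = 2.91.
Kc = [R] / ([S] [V]^2) = 0.036 (mol/L)^-2.

Kc = 0.036 (mol/L)^-2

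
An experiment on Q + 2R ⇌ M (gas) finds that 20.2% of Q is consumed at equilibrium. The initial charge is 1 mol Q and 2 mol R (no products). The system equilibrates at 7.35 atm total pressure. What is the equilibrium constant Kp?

Kp = 0.0124 atm^-2

Let X = conversion of Q (basis 1 mol Q); extent of reaction ξ = X.
At extent ξ: n_Q = 1 − X; n_R = 2 − 2X; n_M = X.
Summing: n_T = 3 − 2X.
At X = 0.202: n_Q = 0.798, n_R = 1.6, n_M = 0.202, n_T = 2.6.
p_i = (n_i/n_T)·P. Kp = p_M / (p_Q p_R^2) = 0.0124 atm^-2.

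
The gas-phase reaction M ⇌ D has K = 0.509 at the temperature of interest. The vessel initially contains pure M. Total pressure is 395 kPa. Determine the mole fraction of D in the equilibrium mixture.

Basis: 1 mol M initially; let X = conversion of M. Extent ξ = X.
Moles: n_M = 1 − X; n_D = X.
n_T stays at 1 (no change in mole number).
With p_i = (n_i/n_T)P, K = p_D / (p_M).
This yields a degree-1 equation in X; solving on (0,1), X = 0.337.
Then n_D = 0.337, n_T = 1, so y_D = 0.337.

y_D = 0.337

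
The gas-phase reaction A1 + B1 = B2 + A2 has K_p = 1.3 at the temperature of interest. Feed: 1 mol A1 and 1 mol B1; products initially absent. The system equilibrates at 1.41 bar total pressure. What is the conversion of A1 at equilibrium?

Take 1 mol A1 as basis and let X be its fractional conversion, so ξ = X.
Species balance: n_A1 = 1 − X; n_B1 = 1 − X; n_B2 = X; n_A2 = X.
Total moles n_T = 2 (Δν = 0, constant).
With p_i = (n_i/n_T)P, K_p = p_B2 p_A2 / (p_A1 p_B1).
Setting this equal to 1.3 and taking the physical root (0 < X < 1) gives X = 0.533.

X = 0.533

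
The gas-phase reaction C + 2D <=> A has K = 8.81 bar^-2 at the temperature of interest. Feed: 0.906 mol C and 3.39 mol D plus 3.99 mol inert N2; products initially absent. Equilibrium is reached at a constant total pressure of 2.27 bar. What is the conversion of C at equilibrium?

X = 0.788

Take 0.906 mol C as basis and let X be its fractional conversion, so ξ = 0.906X.
Mole table: n_C = 0.906 − 0.906X; n_D = 3.39 − 1.81X; n_A = 0.906X; n_I = 3.99 (inert).
Total moles n_T = 8.29 − 1.81X.
y_i = n_i/n_T, p_i = y_i·P. K = p_A / (p_C p_D^2).
Setting this equal to 8.81 bar^-2 and taking the physical root (0 < X < 1) gives X = 0.788.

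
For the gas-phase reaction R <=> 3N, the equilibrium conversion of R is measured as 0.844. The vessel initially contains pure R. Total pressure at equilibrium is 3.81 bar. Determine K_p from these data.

K_p = 209 bar^2

Take 1 mol R as basis and let X be its fractional conversion, so ξ = X.
At extent ξ: n_R = 1 − X; n_N = 3X.
Summing: n_T = 1 + 2X.
At X = 0.844: n_R = 0.156, n_N = 2.53, n_T = 2.69.
p_i = (n_i/n_T)·P. K_p = p_N^3 / (p_R) = 209 bar^2.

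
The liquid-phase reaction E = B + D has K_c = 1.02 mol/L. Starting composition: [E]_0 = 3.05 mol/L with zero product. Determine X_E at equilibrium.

Let X = conversion of E; extent ξ = 3.05·X mol/L.
Concentrations: [E] = 3.05 − 3.05X; [B] = 3.05X; [D] = 3.05X.
K_c = [B] [D] / ([E]).
This equals 1.02 at X = 0.435 (the root in 0 < X < 1).

X = 0.435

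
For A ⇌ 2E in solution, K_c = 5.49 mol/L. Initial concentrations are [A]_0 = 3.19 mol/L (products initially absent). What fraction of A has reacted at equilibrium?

Let X = conversion of A; extent ξ = 3.19·X mol/L.
Concentrations: [A] = 3.19 − 3.19X; [E] = 6.38X.
K_c = [E]^2 / ([A]).
Setting equal to 5.49 and solving for X on (0,1) gives X = 0.475.

X = 0.475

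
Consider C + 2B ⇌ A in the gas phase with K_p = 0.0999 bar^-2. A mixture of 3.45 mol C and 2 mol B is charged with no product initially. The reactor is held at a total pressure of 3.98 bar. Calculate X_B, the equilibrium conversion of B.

Take 2 mol B as basis and let X be its fractional conversion, so ξ = X.
Mole table: n_C = 3.45 − X; n_B = 2 − 2X; n_A = X.
n_T = Σnᵢ = 5.45 − 2X.
With p_i = (n_i/n_T)P, K_p = p_A / (p_C p_B^2).
Equating to 0.0999 bar^-2 and solving on 0 < X < 1: X = 0.359.

X = 0.359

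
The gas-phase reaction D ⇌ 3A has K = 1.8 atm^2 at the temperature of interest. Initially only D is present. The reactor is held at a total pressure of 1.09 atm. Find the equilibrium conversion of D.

Let X = conversion of D (basis 1 mol D); extent of reaction ξ = X.
Moles: n_D = 1 − X; n_A = 3X.
Total moles n_T = 1 + 2X.
With p_i = (n_i/n_T)P, K = p_A^3 / (p_D).
Setting this equal to 1.8 atm^2 and taking the physical root (0 < X < 1) gives X = 0.482.

X = 0.482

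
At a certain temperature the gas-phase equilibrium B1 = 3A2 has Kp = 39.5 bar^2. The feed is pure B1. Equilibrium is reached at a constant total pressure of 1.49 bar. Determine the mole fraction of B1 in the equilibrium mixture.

Basis: 1 mol B1 initially; let X = conversion of B1. Extent ξ = X.
Mole table: n_B1 = 1 − X; n_A2 = 3X.
Total moles n_T = 1 + 2X.
With p_i = (n_i/n_T)P, Kp = p_A2^3 / (p_B1).
Equating to 39.5 bar^2 and solving on 0 < X < 1: X = 0.868.
Then n_B1 = 0.132, n_T = 2.74, so y_B1 = 0.048.

y_B1 = 0.048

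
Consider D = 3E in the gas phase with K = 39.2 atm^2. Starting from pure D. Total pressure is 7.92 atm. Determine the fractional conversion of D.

Take 1 mol D as basis and let X be its fractional conversion, so ξ = X.
At extent ξ: n_D = 1 − X; n_E = 3X.
Total moles n_T = 1 + 2X.
y_i = n_i/n_T, p_i = y_i·P. K = p_E^3 / (p_D).
This yields a degree-3 equation in X; solving on (0,1), X = 0.352.

X = 0.352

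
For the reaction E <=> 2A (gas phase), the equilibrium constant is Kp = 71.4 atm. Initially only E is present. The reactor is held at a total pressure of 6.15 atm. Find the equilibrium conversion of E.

Basis: 1 mol E initially; let X = conversion of E. Extent ξ = X.
Species balance: n_E = 1 − X; n_A = 2X.
n_T = Σnᵢ = 1 + X.
Mole fractions y_i = n_i/n_T; Kp = p_A^2 / (p_E) with p_i = y_i·P.
Equating to 71.4 atm and solving on 0 < X < 1: X = 0.862.

X = 0.862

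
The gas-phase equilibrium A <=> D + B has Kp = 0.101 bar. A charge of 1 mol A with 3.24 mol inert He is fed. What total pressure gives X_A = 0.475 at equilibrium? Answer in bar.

P = 1.11 bar

Take 1 mol A as basis and let X be its fractional conversion, so ξ = X.
Species balance: n_A = 1 − X; n_D = X; n_B = X; n_I = 3.24 (inert).
n_T = Σnᵢ = 4.24 + X.
Kp = p_D p_B / (p_A) with p_i = (n_i/n_T)·P.
At X = 0.475: the mole-fraction product g(X) = Π y_i^ν_i = 0.09115. Since Kp = g(X)·P^{1}, P = (Kp/g)^(1/1) = (0.101/0.09115)^(1/1) = 1.11 bar.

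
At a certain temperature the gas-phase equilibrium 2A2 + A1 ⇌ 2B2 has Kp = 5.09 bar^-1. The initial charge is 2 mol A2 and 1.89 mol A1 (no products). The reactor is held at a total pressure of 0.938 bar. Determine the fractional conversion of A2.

Let X = conversion of A2 (basis 2 mol A2); extent of reaction ξ = X.
Species balance: n_A2 = 2 − 2X; n_A1 = 1.89 − X; n_B2 = 2X.
Summing: n_T = 3.89 − X.
Mole fractions y_i = n_i/n_T; Kp = p_B2^2 / (p_A2^2 p_A1) with p_i = y_i·P.
This yields a degree-3 equation in X; solving on (0,1), X = 0.579.

X = 0.579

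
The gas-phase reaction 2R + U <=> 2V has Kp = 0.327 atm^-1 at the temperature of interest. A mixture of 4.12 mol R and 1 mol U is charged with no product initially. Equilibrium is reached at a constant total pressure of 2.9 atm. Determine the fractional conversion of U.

Take 1 mol U as basis and let X be its fractional conversion, so ξ = X.
Mole table: n_R = 4.12 − 2X; n_U = 1 − X; n_V = 2X.
Total moles n_T = 5.12 − X.
Mole fractions y_i = n_i/n_T; Kp = p_V^2 / (p_R^2 p_U) with p_i = y_i·P.
Substituting and setting equal to 0.327 atm^-1 gives a polynomial in X; the root in (0,1) is X = 0.500.

X = 0.500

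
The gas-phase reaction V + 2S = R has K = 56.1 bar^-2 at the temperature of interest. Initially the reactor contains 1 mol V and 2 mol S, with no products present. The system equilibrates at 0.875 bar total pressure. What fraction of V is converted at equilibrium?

Take 1 mol V as basis and let X be its fractional conversion, so ξ = X.
Mole table: n_V = 1 − X; n_S = 2 − 2X; n_R = X.
Summing: n_T = 3 − 2X.
Mole fractions y_i = n_i/n_T; K = p_R / (p_V p_S^2) with p_i = y_i·P.
Substituting and setting equal to 56.1 bar^-2 gives a polynomial in X; the root in (0,1) is X = 0.790.

X = 0.790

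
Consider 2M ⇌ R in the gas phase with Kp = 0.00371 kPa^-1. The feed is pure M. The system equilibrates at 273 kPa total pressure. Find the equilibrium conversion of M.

X = 0.555

Let X = conversion of M (basis 1 mol M); extent of reaction ξ = 0.5X.
Moles: n_M = 1 − X; n_R = 0.5X.
n_T = Σnᵢ = 1 − 0.5X.
y_i = n_i/n_T, p_i = y_i·P. Kp = p_R / (p_M^2).
This yields a degree-2 equation in X; solving on (0,1), X = 0.555.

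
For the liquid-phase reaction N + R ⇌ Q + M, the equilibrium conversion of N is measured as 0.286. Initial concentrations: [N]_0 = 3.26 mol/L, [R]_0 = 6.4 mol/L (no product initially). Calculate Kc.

Kc = 0.0683

Let X = conversion of N.
Concentrations: [N] = 3.26 − 3.26X; [R] = 6.4 − 3.26X; [Q] = 3.26X; [M] = 3.26X.
At X = 0.286: [N] = 2.33, [R] = 5.47, [Q] = 0.932, [M] = 0.932.
Kc = [Q] [M] / ([N] [R]) = 0.0683.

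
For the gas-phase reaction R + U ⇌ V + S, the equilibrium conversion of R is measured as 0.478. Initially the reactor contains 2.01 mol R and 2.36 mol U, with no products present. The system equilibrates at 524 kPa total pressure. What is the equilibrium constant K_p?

Take 2.01 mol R as basis and let X be its fractional conversion, so ξ = 2.01X.
Species balance: n_R = 2.01 − 2.01X; n_U = 2.36 − 2.01X; n_V = 2.01X; n_S = 2.01X.
Since Δν = 0, n_T = 4.37 throughout.
At X = 0.478: n_R = 1.05, n_U = 1.4, n_V = 0.961, n_S = 0.961, n_T = 4.37.
p_i = (n_i/n_T)·P. K_p = p_V p_S / (p_R p_U) = 0.629.

K_p = 0.629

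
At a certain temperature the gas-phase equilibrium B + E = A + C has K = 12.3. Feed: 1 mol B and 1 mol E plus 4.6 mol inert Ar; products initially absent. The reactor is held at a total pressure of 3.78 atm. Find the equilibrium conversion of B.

Take 1 mol B as basis and let X be its fractional conversion, so ξ = X.
Species balance: n_B = 1 − X; n_E = 1 − X; n_A = X; n_C = X; n_I = 4.6 (inert).
n_T stays at 6.6 (no change in mole number).
With p_i = (n_i/n_T)P, K = p_A p_C / (p_B p_E).
Equating to 12.3 and solving on 0 < X < 1: X = 0.778.

X = 0.778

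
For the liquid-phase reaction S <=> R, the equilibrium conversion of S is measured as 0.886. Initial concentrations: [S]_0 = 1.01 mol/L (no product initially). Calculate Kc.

Kc = 7.77

Let X = conversion of S.
Concentrations: [S] = 1.01 − 1.01X; [R] = 1.01X.
At X = 0.886: [S] = 0.115, [R] = 0.895.
Kc = [R] / ([S]) = 7.77.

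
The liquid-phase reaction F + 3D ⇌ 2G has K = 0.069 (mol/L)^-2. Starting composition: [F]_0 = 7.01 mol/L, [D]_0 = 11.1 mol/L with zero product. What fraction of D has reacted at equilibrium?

X = 0.632

Let X = conversion of D; extent ξ = 11.1X/3 mol/L.
Concentrations: [F] = 7.01 − 3.7X; [D] = 11.1 − 11.1X; [G] = 7.4X.
K = [G]^2 / ([F] [D]^3).
Setting equal to 0.069 and solving for X on (0,1) gives X = 0.632.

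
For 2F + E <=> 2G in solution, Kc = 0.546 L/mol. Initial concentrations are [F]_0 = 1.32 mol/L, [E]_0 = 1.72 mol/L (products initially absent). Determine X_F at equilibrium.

Let X = conversion of F; extent ξ = 1.32X/2 mol/L.
Concentrations: [F] = 1.32 − 1.32X; [E] = 1.72 − 0.66X; [G] = 1.32X.
Kc = [G]^2 / ([F]^2 [E]).
This equals 0.546 at X = 0.467 (the root in 0 < X < 1).

X = 0.467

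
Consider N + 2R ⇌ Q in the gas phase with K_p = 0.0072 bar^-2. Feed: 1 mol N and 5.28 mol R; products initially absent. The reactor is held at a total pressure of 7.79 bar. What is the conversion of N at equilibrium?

X = 0.231

Basis: 1 mol N initially; let X = conversion of N. Extent ξ = X.
Species balance: n_N = 1 − X; n_R = 5.28 − 2X; n_Q = X.
Summing: n_T = 6.28 − 2X.
Mole fractions y_i = n_i/n_T; K_p = p_Q / (p_N p_R^2) with p_i = y_i·P.
Setting this equal to 0.0072 bar^-2 and taking the physical root (0 < X < 1) gives X = 0.231.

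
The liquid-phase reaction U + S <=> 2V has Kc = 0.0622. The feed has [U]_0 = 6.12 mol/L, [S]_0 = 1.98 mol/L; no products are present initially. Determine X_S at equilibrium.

Let X = conversion of S; extent ξ = 1.98·X mol/L.
Concentrations: [U] = 6.12 − 1.98X; [S] = 1.98 − 1.98X; [V] = 3.96X.
Kc = [V]^2 / ([U] [S]).
Solving Kc = 0.0622 for X ∈ (0,1): X = 0.191.

X = 0.191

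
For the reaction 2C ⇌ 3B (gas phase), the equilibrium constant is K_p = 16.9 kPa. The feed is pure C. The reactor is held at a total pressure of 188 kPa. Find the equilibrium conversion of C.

X = 0.255

Basis: 1 mol C initially; let X = conversion of C. Extent ξ = 0.5X.
Species balance: n_C = 1 − X; n_B = 1.5X.
Total moles n_T = 1 + 0.5X.
With p_i = (n_i/n_T)P, K_p = p_B^3 / (p_C^2).
Equating to 16.9 kPa and solving on 0 < X < 1: X = 0.255.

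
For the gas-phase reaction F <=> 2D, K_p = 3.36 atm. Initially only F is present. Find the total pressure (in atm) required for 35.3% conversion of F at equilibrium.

P = 5.9 atm

Take 1 mol F as basis and let X be its fractional conversion, so ξ = X.
Moles: n_F = 1 − X; n_D = 2X.
Total moles n_T = 1 + X.
K_p = p_D^2 / (p_F) with p_i = (n_i/n_T)·P.
At X = 0.353: the mole-fraction product g(X) = Π y_i^ν_i = 0.5694. Since K_p = g(X)·P^{1}, P = (K_p/g)^(1/1) = (3.36/0.5694)^(1/1) = 5.9 atm.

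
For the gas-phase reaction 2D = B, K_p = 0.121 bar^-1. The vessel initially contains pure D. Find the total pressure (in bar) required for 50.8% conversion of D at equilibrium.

Basis: 1 mol D initially; let X = conversion of D. Extent ξ = 0.5X.
Mole table: n_D = 1 − X; n_B = 0.5X.
n_T = Σnᵢ = 1 − 0.5X.
K_p = p_B / (p_D^2) with p_i = (n_i/n_T)·P.
At X = 0.508: the mole-fraction product g(X) = Π y_i^ν_i = 0.7828. Since K_p = g(X)·P^{-1}, P = (g/K_p)^(1/1) = (0.7828/0.121)^(1/1) = 6.47 bar.

P = 6.47 bar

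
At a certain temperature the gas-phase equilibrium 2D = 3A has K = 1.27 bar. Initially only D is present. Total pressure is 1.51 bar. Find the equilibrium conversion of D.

Basis: 1 mol D initially; let X = conversion of D. Extent ξ = 0.5X.
Species balance: n_D = 1 − X; n_A = 1.5X.
Summing: n_T = 1 + 0.5X.
Mole fractions y_i = n_i/n_T; K = p_A^3 / (p_D^2) with p_i = y_i·P.
Equating to 1.27 bar and solving on 0 < X < 1: X = 0.451.

X = 0.451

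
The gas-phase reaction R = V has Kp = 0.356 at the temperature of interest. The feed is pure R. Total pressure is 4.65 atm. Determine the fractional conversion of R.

Basis: 1 mol R initially; let X = conversion of R. Extent ξ = X.
Moles: n_R = 1 − X; n_V = X.
Total moles n_T = 1 (Δν = 0, constant).
With p_i = (n_i/n_T)P, Kp = p_V / (p_R).
Substituting and setting equal to 0.356 gives a polynomial in X; the root in (0,1) is X = 0.263.

X = 0.263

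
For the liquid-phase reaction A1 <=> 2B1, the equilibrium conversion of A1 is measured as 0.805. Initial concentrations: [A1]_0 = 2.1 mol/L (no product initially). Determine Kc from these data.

Let X = conversion of A1.
Concentrations: [A1] = 2.1 − 2.1X; [B1] = 4.2X.
At X = 0.805: [A1] = 0.409, [B1] = 3.38.
Kc = [B1]^2 / ([A1]) = 27.9 mol/L.

Kc = 27.9 mol/L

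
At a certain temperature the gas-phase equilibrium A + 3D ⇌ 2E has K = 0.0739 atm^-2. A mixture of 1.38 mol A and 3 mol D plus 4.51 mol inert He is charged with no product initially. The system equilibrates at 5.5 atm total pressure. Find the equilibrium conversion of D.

X = 0.291

Let X = conversion of D (basis 3 mol D); extent of reaction ξ = X.
At extent ξ: n_A = 1.38 − X; n_D = 3 − 3X; n_E = 2X; n_I = 4.51 (inert).
Total moles n_T = 8.89 − 2X.
With p_i = (n_i/n_T)P, K = p_E^2 / (p_A p_D^3).
This yields a degree-4 equation in X; solving on (0,1), X = 0.291.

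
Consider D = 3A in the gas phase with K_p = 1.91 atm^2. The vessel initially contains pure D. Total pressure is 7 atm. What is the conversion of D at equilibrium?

X = 0.125

Basis: 1 mol D initially; let X = conversion of D. Extent ξ = X.
At extent ξ: n_D = 1 − X; n_A = 3X.
Total moles n_T = 1 + 2X.
y_i = n_i/n_T, p_i = y_i·P. K_p = p_A^3 / (p_D).
Setting this equal to 1.91 atm^2 and taking the physical root (0 < X < 1) gives X = 0.125.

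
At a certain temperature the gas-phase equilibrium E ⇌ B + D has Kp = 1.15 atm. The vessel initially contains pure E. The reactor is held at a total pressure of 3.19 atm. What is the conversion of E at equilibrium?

Basis: 1 mol E initially; let X = conversion of E. Extent ξ = X.
Species balance: n_E = 1 − X; n_B = X; n_D = X.
Total moles n_T = 1 + X.
With p_i = (n_i/n_T)P, Kp = p_B p_D / (p_E).
Equating to 1.15 atm and solving on 0 < X < 1: X = 0.515.

X = 0.515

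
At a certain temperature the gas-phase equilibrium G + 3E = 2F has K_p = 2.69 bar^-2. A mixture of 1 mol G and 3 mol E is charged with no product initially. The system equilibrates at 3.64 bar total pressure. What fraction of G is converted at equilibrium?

Let X = conversion of G (basis 1 mol G); extent of reaction ξ = X.
Moles: n_G = 1 − X; n_E = 3 − 3X; n_F = 2X.
Summing: n_T = 4 − 2X.
y_i = n_i/n_T, p_i = y_i·P. K_p = p_F^2 / (p_G p_E^3).
This yields a degree-4 equation in X; solving on (0,1), X = 0.662.

X = 0.662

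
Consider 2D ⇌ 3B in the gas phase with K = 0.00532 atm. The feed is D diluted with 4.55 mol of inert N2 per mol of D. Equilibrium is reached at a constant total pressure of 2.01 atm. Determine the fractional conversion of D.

X = 0.147

Let X = conversion of D (basis 1 mol D); extent of reaction ξ = 0.5X.
Mole table: n_D = 1 − X; n_B = 1.5X; n_I = 4.55 (inert).
n_T = Σnᵢ = 5.55 + 0.5X.
Mole fractions y_i = n_i/n_T; K = p_B^3 / (p_D^2) with p_i = y_i·P.
Equating to 0.00532 atm and solving on 0 < X < 1: X = 0.147.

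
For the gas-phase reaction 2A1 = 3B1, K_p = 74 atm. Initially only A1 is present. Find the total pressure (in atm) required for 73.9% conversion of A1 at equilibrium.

Basis: 1 mol A1 initially; let X = conversion of A1. Extent ξ = 0.5X.
At extent ξ: n_A1 = 1 − X; n_B1 = 1.5X.
Summing: n_T = 1 + 0.5X.
K_p = p_B1^3 / (p_A1^2) with p_i = (n_i/n_T)·P.
At X = 0.739: the mole-fraction product g(X) = Π y_i^ν_i = 14.6. Since K_p = g(X)·P^{1}, P = (K_p/g)^(1/1) = (74/14.6)^(1/1) = 5.07 atm.

P = 5.07 atm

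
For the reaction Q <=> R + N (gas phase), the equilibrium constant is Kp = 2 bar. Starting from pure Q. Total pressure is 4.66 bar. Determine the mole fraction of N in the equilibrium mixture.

y_N = 0.354

Basis: 1 mol Q initially; let X = conversion of Q. Extent ξ = X.
Moles: n_Q = 1 − X; n_R = X; n_N = X.
n_T = Σnᵢ = 1 + X.
With p_i = (n_i/n_T)P, Kp = p_R p_N / (p_Q).
This yields a degree-2 equation in X; solving on (0,1), X = 0.548.
Then n_N = 0.548, n_T = 1.55, so y_N = 0.354.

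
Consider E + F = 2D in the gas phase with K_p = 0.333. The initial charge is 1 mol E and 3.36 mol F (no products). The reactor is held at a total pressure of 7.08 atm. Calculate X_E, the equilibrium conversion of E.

Let X = conversion of E (basis 1 mol E); extent of reaction ξ = X.
Species balance: n_E = 1 − X; n_F = 3.36 − X; n_D = 2X.
n_T stays at 4.36 (no change in mole number).
y_i = n_i/n_T, p_i = y_i·P. K_p = p_D^2 / (p_E p_F).
Equating to 0.333 and solving on 0 < X < 1: X = 0.389.

X = 0.389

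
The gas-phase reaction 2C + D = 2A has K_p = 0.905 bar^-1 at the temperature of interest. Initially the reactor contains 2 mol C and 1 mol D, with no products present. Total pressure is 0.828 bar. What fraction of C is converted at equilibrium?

Take 2 mol C as basis and let X be its fractional conversion, so ξ = X.
Moles: n_C = 2 − 2X; n_D = 1 − X; n_A = 2X.
Total moles n_T = 3 − X.
y_i = n_i/n_T, p_i = y_i·P. K_p = p_A^2 / (p_C^2 p_D).
This yields a degree-3 equation in X; solving on (0,1), X = 0.305.

X = 0.305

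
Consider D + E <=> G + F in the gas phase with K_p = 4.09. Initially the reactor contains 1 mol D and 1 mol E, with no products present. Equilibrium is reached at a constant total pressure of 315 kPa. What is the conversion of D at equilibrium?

Basis: 1 mol D initially; let X = conversion of D. Extent ξ = X.
Mole table: n_D = 1 − X; n_E = 1 − X; n_G = X; n_F = X.
Total moles n_T = 2 (Δν = 0, constant).
With p_i = (n_i/n_T)P, K_p = p_G p_F / (p_D p_E).
Setting this equal to 4.09 and taking the physical root (0 < X < 1) gives X = 0.669.

X = 0.669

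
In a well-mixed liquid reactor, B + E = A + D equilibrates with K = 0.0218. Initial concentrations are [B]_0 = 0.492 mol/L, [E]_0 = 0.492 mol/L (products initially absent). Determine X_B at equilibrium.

X = 0.129

Let X = conversion of B; extent ξ = 0.492·X mol/L.
Concentrations: [B] = 0.492 − 0.492X; [E] = 0.492 − 0.492X; [A] = 0.492X; [D] = 0.492X.
K = [A] [D] / ([B] [E]).
Solving K = 0.0218 for X ∈ (0,1): X = 0.129.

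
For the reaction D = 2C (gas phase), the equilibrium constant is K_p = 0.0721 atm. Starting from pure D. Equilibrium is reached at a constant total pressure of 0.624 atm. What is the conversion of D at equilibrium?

Let X = conversion of D (basis 1 mol D); extent of reaction ξ = X.
Moles: n_D = 1 − X; n_C = 2X.
n_T = Σnᵢ = 1 + X.
Mole fractions y_i = n_i/n_T; K_p = p_C^2 / (p_D) with p_i = y_i·P.
This yields a degree-2 equation in X; solving on (0,1), X = 0.168.

X = 0.168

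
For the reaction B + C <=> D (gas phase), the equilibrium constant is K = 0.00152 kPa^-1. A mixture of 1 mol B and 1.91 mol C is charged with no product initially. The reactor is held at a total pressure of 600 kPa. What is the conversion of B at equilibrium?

X = 0.357

Take 1 mol B as basis and let X be its fractional conversion, so ξ = X.
Species balance: n_B = 1 − X; n_C = 1.91 − X; n_D = X.
Summing: n_T = 2.91 − X.
y_i = n_i/n_T, p_i = y_i·P. K = p_D / (p_B p_C).
Setting this equal to 0.00152 kPa^-1 and taking the physical root (0 < X < 1) gives X = 0.357.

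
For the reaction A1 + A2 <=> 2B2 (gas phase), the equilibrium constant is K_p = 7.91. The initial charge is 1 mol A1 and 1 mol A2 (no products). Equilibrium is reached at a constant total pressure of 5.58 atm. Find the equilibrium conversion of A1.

Let X = conversion of A1 (basis 1 mol A1); extent of reaction ξ = X.
Mole table: n_A1 = 1 − X; n_A2 = 1 − X; n_B2 = 2X.
Total moles n_T = 2 (Δν = 0, constant).
Mole fractions y_i = n_i/n_T; K_p = p_B2^2 / (p_A1 p_A2) with p_i = y_i·P.
Setting this equal to 7.91 and taking the physical root (0 < X < 1) gives X = 0.584.

X = 0.584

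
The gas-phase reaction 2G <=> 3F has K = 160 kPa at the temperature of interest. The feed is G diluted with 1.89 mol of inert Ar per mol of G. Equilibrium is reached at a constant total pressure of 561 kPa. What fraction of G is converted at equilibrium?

X = 0.437

Take 1 mol G as basis and let X be its fractional conversion, so ξ = 0.5X.
At extent ξ: n_G = 1 − X; n_F = 1.5X; n_I = 1.89 (inert).
Summing: n_T = 2.89 + 0.5X.
With p_i = (n_i/n_T)P, K = p_F^3 / (p_G^2).
Equating to 160 kPa and solving on 0 < X < 1: X = 0.437.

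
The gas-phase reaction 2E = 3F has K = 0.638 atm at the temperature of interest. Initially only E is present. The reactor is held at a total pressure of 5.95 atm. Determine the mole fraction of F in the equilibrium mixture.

y_F = 0.355

Basis: 1 mol E initially; let X = conversion of E. Extent ξ = 0.5X.
Moles: n_E = 1 − X; n_F = 1.5X.
Summing: n_T = 1 + 0.5X.
With p_i = (n_i/n_T)P, K = p_F^3 / (p_E^2).
This yields a degree-3 equation in X; solving on (0,1), X = 0.268.
Then n_F = 0.402, n_T = 1.13, so y_F = 0.355.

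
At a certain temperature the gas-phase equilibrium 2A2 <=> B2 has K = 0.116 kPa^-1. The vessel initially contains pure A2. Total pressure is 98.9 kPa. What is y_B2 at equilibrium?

Basis: 1 mol A2 initially; let X = conversion of A2. Extent ξ = 0.5X.
Mole table: n_A2 = 1 − X; n_B2 = 0.5X.
Total moles n_T = 1 − 0.5X.
Mole fractions y_i = n_i/n_T; K = p_B2 / (p_A2^2) with p_i = y_i·P.
This yields a degree-2 equation in X; solving on (0,1), X = 0.854.
Then n_B2 = 0.427, n_T = 0.573, so y_B2 = 0.745.

y_B2 = 0.745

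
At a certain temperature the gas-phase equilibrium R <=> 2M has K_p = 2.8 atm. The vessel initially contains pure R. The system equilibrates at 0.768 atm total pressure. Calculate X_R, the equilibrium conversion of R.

Let X = conversion of R (basis 1 mol R); extent of reaction ξ = X.
Mole table: n_R = 1 − X; n_M = 2X.
n_T = Σnᵢ = 1 + X.
With p_i = (n_i/n_T)P, K_p = p_M^2 / (p_R).
Setting this equal to 2.8 atm and taking the physical root (0 < X < 1) gives X = 0.691.

X = 0.691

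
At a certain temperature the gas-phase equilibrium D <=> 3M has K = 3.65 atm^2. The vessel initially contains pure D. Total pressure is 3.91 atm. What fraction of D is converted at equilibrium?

X = 0.246

Take 1 mol D as basis and let X be its fractional conversion, so ξ = X.
Species balance: n_D = 1 − X; n_M = 3X.
Total moles n_T = 1 + 2X.
Mole fractions y_i = n_i/n_T; K = p_M^3 / (p_D) with p_i = y_i·P.
Substituting and setting equal to 3.65 atm^2 gives a polynomial in X; the root in (0,1) is X = 0.246.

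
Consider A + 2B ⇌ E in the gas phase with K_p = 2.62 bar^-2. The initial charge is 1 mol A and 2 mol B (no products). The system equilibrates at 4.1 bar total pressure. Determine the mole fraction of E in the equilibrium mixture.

y_E = 0.559

Take 1 mol A as basis and let X be its fractional conversion, so ξ = X.
Species balance: n_A = 1 − X; n_B = 2 − 2X; n_E = X.
Total moles n_T = 3 − 2X.
y_i = n_i/n_T, p_i = y_i·P. K_p = p_E / (p_A p_B^2).
Equating to 2.62 bar^-2 and solving on 0 < X < 1: X = 0.792.
Then n_E = 0.792, n_T = 1.42, so y_E = 0.559.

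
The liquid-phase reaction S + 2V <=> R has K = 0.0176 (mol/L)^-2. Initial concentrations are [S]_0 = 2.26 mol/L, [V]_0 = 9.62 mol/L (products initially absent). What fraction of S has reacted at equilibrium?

X = 0.491

Let X = conversion of S; extent ξ = 2.26·X mol/L.
Concentrations: [S] = 2.26 − 2.26X; [V] = 9.62 − 4.52X; [R] = 2.26X.
K = [R] / ([S] [V]^2).
Setting equal to 0.0176 and solving for X on (0,1) gives X = 0.491.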